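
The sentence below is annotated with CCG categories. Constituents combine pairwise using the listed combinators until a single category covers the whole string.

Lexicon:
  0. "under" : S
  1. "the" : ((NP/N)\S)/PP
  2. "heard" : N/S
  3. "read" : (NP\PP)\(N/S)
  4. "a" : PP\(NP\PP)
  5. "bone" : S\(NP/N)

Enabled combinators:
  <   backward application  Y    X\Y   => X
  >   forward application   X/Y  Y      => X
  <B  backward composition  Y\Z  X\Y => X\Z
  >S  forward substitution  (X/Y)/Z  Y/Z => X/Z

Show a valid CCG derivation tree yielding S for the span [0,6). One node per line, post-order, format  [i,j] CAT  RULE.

[0,6] S   <
  [0,5] NP/N   <
    [0,1] "under" : S
    [1,5] (NP/N)\S   >
      [1,2] "the" : ((NP/N)\S)/PP
      [2,5] PP   <
        [2,4] NP\PP   <
          [2,3] "heard" : N/S
          [3,4] "read" : (NP\PP)\(N/S)
        [4,5] "a" : PP\(NP\PP)
  [5,6] "bone" : S\(NP/N)

[0,1] S  lex  "under"
[1,2] ((NP/N)\S)/PP  lex  "the"
[2,3] N/S  lex  "heard"
[3,4] (NP\PP)\(N/S)  lex  "read"
[2,4] NP\PP  <  k=3
[4,5] PP\(NP\PP)  lex  "a"
[2,5] PP  <  k=4
[1,5] (NP/N)\S  >  k=2
[0,5] NP/N  <  k=1
[5,6] S\(NP/N)  lex  "bone"
[0,6] S  <  k=5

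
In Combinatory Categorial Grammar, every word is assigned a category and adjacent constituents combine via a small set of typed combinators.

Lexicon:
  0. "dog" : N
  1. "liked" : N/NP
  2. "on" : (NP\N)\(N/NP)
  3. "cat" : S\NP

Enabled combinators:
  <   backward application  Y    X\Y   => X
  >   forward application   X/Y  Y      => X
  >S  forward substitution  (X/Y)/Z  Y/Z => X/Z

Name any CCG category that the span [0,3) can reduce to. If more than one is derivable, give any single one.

NP

[0,4] S   <
  [0,3] NP   <
    [0,1] "dog" : N
    [1,3] NP\N   <
      [1,2] "liked" : N/NP
      [2,3] "on" : (NP\N)\(N/NP)
  [3,4] "cat" : S\NP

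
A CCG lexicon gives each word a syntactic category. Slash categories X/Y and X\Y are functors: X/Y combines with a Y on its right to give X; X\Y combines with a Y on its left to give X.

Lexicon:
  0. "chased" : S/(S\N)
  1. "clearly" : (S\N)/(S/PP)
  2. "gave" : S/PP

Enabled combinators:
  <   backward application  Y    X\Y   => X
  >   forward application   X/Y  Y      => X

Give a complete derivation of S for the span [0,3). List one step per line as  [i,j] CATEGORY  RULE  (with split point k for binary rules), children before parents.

[0,1] S/(S\N)  lex  "chased"
[1,2] (S\N)/(S/PP)  lex  "clearly"
[2,3] S/PP  lex  "gave"
[1,3] S\N  >  k=2
[0,3] S  >  k=1

[0,3] S   >
  [0,1] "chased" : S/(S\N)
  [1,3] S\N   >
    [1,2] "clearly" : (S\N)/(S/PP)
    [2,3] "gave" : S/PP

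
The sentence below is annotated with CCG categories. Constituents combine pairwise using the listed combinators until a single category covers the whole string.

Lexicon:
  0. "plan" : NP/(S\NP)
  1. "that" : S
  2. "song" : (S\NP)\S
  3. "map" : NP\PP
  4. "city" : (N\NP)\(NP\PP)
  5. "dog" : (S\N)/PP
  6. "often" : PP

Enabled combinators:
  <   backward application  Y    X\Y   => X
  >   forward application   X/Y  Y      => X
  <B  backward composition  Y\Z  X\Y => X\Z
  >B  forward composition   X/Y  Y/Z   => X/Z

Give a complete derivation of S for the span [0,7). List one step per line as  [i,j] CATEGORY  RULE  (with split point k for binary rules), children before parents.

[0,1] NP/(S\NP)  lex  "plan"
[1,2] S  lex  "that"
[2,3] (S\NP)\S  lex  "song"
[1,3] S\NP  <  k=2
[0,3] NP  >  k=1
[3,4] NP\PP  lex  "map"
[4,5] (N\NP)\(NP\PP)  lex  "city"
[3,5] N\NP  <  k=4
[5,6] (S\N)/PP  lex  "dog"
[6,7] PP  lex  "often"
[5,7] S\N  >  k=6
[3,7] S\NP  <B  k=5
[0,7] S  <  k=3

[0,7] S   <
  [0,3] NP   >
    [0,1] "plan" : NP/(S\NP)
    [1,3] S\NP   <
      [1,2] "that" : S
      [2,3] "song" : (S\NP)\S
  [3,7] S\NP   <B
    [3,5] N\NP   <
      [3,4] "map" : NP\PP
      [4,5] "city" : (N\NP)\(NP\PP)
    [5,7] S\N   >
      [5,6] "dog" : (S\N)/PP
      [6,7] "often" : PP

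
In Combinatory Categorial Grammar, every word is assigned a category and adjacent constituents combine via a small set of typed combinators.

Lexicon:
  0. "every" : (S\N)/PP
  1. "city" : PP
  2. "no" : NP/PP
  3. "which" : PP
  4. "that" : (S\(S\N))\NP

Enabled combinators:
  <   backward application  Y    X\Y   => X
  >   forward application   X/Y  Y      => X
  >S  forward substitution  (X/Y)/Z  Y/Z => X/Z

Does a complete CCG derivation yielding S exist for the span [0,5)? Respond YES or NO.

YES

[0,5] S   <
  [0,2] S\N   >
    [0,1] "every" : (S\N)/PP
    [1,2] "city" : PP
  [2,5] S\(S\N)   <
    [2,4] NP   >
      [2,3] "no" : NP/PP
      [3,4] "which" : PP
    [4,5] "that" : (S\(S\N))\NP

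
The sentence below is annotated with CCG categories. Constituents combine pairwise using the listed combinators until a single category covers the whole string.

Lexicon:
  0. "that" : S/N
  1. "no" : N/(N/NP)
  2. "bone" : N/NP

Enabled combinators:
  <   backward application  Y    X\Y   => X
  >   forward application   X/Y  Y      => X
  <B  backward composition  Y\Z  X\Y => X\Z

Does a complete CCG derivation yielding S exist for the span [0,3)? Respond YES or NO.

[0,3] S   >
  [0,1] "that" : S/N
  [1,3] N   >
    [1,2] "no" : N/(N/NP)
    [2,3] "bone" : N/NP

YES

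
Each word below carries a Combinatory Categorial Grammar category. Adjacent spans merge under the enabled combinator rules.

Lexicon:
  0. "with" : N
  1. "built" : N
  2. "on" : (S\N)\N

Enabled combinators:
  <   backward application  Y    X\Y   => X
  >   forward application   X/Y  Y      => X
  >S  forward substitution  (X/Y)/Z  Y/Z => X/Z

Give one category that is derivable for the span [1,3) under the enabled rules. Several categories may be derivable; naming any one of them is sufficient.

S\N

[0,3] S   <
  [0,1] "with" : N
  [1,3] S\N   <
    [1,2] "built" : N
    [2,3] "on" : (S\N)\N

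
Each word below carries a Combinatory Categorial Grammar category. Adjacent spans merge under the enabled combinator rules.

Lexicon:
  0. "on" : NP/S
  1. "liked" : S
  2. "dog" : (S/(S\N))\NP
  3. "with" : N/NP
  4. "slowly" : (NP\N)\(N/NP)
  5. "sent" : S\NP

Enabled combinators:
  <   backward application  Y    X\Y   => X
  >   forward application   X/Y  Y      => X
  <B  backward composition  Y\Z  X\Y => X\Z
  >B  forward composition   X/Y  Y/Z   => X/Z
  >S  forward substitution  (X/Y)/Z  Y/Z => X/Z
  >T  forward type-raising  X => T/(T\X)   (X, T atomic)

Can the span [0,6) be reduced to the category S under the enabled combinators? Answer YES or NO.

[0,6] S   >
  [0,3] S/(S\N)   <
    [0,2] NP   >
      [0,1] "on" : NP/S
      [1,2] "liked" : S
    [2,3] "dog" : (S/(S\N))\NP
  [3,6] S\N   <B
    [3,5] NP\N   <
      [3,4] "with" : N/NP
      [4,5] "slowly" : (NP\N)\(N/NP)
    [5,6] "sent" : S\NP

YES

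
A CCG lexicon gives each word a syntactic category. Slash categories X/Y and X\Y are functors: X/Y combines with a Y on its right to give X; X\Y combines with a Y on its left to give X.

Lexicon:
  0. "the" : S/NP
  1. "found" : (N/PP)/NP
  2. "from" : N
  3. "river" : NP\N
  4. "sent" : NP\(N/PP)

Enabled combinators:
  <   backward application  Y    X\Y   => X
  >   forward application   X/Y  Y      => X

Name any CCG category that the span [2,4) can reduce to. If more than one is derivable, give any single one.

NP

[0,5] S   >
  [0,1] "the" : S/NP
  [1,5] NP   <
    [1,4] N/PP   >
      [1,2] "found" : (N/PP)/NP
      [2,4] NP   <
        [2,3] "from" : N
        [3,4] "river" : NP\N
    [4,5] "sent" : NP\(N/PP)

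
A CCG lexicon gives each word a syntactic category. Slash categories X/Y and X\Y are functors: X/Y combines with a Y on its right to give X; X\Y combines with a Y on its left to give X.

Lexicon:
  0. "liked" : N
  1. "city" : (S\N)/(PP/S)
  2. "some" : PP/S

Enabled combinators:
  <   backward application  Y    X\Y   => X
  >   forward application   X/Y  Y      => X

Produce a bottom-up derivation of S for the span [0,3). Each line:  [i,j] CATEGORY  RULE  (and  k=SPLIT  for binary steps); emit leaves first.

[0,1] N  lex  "liked"
[1,2] (S\N)/(PP/S)  lex  "city"
[2,3] PP/S  lex  "some"
[1,3] S\N  >  k=2
[0,3] S  <  k=1

[0,3] S   <
  [0,1] "liked" : N
  [1,3] S\N   >
    [1,2] "city" : (S\N)/(PP/S)
    [2,3] "some" : PP/S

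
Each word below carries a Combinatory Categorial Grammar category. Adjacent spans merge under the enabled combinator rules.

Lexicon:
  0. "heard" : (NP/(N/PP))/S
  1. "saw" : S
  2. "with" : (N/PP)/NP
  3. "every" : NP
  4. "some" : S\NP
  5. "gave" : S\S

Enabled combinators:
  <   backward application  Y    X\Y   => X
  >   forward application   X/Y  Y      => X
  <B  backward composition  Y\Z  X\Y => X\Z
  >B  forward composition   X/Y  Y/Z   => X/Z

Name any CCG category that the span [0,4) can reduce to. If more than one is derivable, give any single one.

[0,6] S   <
  [0,4] NP   >
    [0,2] NP/(N/PP)   >
      [0,1] "heard" : (NP/(N/PP))/S
      [1,2] "saw" : S
    [2,4] N/PP   >
      [2,3] "with" : (N/PP)/NP
      [3,4] "every" : NP
  [4,6] S\NP   <B
    [4,5] "some" : S\NP
    [5,6] "gave" : S\S

NP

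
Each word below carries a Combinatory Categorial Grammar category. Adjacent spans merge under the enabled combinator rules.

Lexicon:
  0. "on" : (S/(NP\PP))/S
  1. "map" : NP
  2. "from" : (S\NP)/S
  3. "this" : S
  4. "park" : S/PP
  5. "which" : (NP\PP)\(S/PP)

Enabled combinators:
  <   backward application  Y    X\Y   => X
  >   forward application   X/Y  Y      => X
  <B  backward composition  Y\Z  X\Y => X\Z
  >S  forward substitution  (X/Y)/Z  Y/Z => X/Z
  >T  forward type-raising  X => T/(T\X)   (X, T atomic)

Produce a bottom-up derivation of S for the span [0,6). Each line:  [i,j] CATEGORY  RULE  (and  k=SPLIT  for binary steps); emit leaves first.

[0,6] S   >
  [0,4] S/(NP\PP)   >
    [0,1] "on" : (S/(NP\PP))/S
    [1,4] S   <
      [1,2] "map" : NP
      [2,4] S\NP   >
        [2,3] "from" : (S\NP)/S
        [3,4] "this" : S
  [4,6] NP\PP   <
    [4,5] "park" : S/PP
    [5,6] "which" : (NP\PP)\(S/PP)

[0,1] (S/(NP\PP))/S  lex  "on"
[1,2] NP  lex  "map"
[2,3] (S\NP)/S  lex  "from"
[3,4] S  lex  "this"
[2,4] S\NP  >  k=3
[1,4] S  <  k=2
[0,4] S/(NP\PP)  >  k=1
[4,5] S/PP  lex  "park"
[5,6] (NP\PP)\(S/PP)  lex  "which"
[4,6] NP\PP  <  k=5
[0,6] S  >  k=4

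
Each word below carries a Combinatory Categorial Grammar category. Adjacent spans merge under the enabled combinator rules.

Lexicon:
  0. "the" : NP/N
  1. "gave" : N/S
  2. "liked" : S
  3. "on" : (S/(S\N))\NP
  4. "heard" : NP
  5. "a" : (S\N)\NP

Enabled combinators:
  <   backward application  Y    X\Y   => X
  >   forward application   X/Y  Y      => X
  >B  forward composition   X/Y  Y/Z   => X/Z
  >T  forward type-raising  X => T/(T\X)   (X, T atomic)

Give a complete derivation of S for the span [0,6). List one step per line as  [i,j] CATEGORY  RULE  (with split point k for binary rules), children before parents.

[0,6] S   >
  [0,4] S/(S\N)   <
    [0,3] NP   >
      [0,2] NP/S   >B
        [0,1] "the" : NP/N
        [1,2] "gave" : N/S
      [2,3] "liked" : S
    [3,4] "on" : (S/(S\N))\NP
  [4,6] S\N   <
    [4,5] "heard" : NP
    [5,6] "a" : (S\N)\NP

[0,1] NP/N  lex  "the"
[1,2] N/S  lex  "gave"
[0,2] NP/S  >B  k=1
[2,3] S  lex  "liked"
[0,3] NP  >  k=2
[3,4] (S/(S\N))\NP  lex  "on"
[0,4] S/(S\N)  <  k=3
[4,5] NP  lex  "heard"
[5,6] (S\N)\NP  lex  "a"
[4,6] S\N  <  k=5
[0,6] S  >  k=4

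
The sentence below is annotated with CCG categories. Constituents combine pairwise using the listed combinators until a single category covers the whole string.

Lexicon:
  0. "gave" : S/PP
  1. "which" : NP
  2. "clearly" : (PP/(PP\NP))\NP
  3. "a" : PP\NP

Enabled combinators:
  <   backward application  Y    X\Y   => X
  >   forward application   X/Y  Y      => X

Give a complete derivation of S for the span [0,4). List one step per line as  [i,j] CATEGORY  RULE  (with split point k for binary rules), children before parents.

[0,4] S   >
  [0,1] "gave" : S/PP
  [1,4] PP   >
    [1,3] PP/(PP\NP)   <
      [1,2] "which" : NP
      [2,3] "clearly" : (PP/(PP\NP))\NP
    [3,4] "a" : PP\NP

[0,1] S/PP  lex  "gave"
[1,2] NP  lex  "which"
[2,3] (PP/(PP\NP))\NP  lex  "clearly"
[1,3] PP/(PP\NP)  <  k=2
[3,4] PP\NP  lex  "a"
[1,4] PP  >  k=3
[0,4] S  >  k=1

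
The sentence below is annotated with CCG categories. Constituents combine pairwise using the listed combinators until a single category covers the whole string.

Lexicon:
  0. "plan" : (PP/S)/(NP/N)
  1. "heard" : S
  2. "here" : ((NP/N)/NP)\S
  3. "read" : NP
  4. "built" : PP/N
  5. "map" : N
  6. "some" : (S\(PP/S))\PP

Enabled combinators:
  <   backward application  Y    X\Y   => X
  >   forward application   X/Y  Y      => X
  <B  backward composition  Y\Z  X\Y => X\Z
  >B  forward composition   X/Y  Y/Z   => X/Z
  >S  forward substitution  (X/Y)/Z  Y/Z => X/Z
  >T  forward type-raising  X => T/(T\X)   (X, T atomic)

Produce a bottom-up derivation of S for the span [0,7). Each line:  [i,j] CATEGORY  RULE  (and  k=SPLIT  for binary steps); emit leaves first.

[0,1] (PP/S)/(NP/N)  lex  "plan"
[1,2] S  lex  "heard"
[2,3] ((NP/N)/NP)\S  lex  "here"
[1,3] (NP/N)/NP  <  k=2
[3,4] NP  lex  "read"
[1,4] NP/N  >  k=3
[0,4] PP/S  >  k=1
[4,5] PP/N  lex  "built"
[5,6] N  lex  "map"
[4,6] PP  >  k=5
[6,7] (S\(PP/S))\PP  lex  "some"
[4,7] S\(PP/S)  <  k=6
[0,7] S  <  k=4

[0,7] S   <
  [0,4] PP/S   >
    [0,1] "plan" : (PP/S)/(NP/N)
    [1,4] NP/N   >
      [1,3] (NP/N)/NP   <
        [1,2] "heard" : S
        [2,3] "here" : ((NP/N)/NP)\S
      [3,4] "read" : NP
  [4,7] S\(PP/S)   <
    [4,6] PP   >
      [4,5] "built" : PP/N
      [5,6] "map" : N
    [6,7] "some" : (S\(PP/S))\PP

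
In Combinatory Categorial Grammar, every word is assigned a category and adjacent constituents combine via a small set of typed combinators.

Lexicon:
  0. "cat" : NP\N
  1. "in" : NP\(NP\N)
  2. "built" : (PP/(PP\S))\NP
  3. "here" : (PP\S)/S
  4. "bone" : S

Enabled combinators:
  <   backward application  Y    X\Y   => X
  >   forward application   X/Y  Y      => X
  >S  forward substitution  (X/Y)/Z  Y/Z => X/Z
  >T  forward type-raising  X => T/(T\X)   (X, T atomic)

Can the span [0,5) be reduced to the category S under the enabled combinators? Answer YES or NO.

NO

NP\N NP\(NP\N) (PP/(PP\S))\NP (PP\S)/S S
CKY chart[0,5] = {N/(N\PP), NP/(NP\PP), PP, PP/(PP\PP), S/(S\PP)}; S ∉ chart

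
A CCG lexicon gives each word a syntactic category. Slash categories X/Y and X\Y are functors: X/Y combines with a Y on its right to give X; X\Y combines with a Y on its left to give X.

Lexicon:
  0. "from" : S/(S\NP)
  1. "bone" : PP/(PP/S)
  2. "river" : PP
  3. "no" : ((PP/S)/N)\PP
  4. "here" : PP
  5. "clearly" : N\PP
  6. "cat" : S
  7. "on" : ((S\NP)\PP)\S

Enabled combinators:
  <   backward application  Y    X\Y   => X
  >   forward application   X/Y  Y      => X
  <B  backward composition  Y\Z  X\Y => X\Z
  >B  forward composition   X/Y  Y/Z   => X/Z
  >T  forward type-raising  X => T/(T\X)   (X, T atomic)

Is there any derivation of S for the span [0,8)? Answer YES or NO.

[0,8] S   >
  [0,1] "from" : S/(S\NP)
  [1,8] S\NP   <
    [1,6] PP   >
      [1,4] PP/N   >B
        [1,2] "bone" : PP/(PP/S)
        [2,4] (PP/S)/N   <
          [2,3] "river" : PP
          [3,4] "no" : ((PP/S)/N)\PP
      [4,6] N   >
        [4,5] N/(N\PP)   >T
          [4,5] "here" : PP
        [5,6] "clearly" : N\PP
    [6,8] (S\NP)\PP   <
      [6,7] "cat" : S
      [7,8] "on" : ((S\NP)\PP)\S

YES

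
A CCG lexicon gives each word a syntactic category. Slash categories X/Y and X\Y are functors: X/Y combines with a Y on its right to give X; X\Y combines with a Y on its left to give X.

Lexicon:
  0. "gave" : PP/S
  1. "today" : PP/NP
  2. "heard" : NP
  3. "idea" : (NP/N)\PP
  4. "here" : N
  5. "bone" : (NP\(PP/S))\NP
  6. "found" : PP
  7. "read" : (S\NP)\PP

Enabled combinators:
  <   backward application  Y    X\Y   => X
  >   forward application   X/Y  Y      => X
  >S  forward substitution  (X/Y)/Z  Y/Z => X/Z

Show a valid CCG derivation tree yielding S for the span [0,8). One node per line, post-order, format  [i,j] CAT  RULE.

[0,8] S   <
  [0,6] NP   <
    [0,1] "gave" : PP/S
    [1,6] NP\(PP/S)   <
      [1,5] NP   >
        [1,4] NP/N   <
          [1,3] PP   >
            [1,2] "today" : PP/NP
            [2,3] "heard" : NP
          [3,4] "idea" : (NP/N)\PP
        [4,5] "here" : N
      [5,6] "bone" : (NP\(PP/S))\NP
  [6,8] S\NP   <
    [6,7] "found" : PP
    [7,8] "read" : (S\NP)\PP

[0,1] PP/S  lex  "gave"
[1,2] PP/NP  lex  "today"
[2,3] NP  lex  "heard"
[1,3] PP  >  k=2
[3,4] (NP/N)\PP  lex  "idea"
[1,4] NP/N  <  k=3
[4,5] N  lex  "here"
[1,5] NP  >  k=4
[5,6] (NP\(PP/S))\NP  lex  "bone"
[1,6] NP\(PP/S)  <  k=5
[0,6] NP  <  k=1
[6,7] PP  lex  "found"
[7,8] (S\NP)\PP  lex  "read"
[6,8] S\NP  <  k=7
[0,8] S  <  k=6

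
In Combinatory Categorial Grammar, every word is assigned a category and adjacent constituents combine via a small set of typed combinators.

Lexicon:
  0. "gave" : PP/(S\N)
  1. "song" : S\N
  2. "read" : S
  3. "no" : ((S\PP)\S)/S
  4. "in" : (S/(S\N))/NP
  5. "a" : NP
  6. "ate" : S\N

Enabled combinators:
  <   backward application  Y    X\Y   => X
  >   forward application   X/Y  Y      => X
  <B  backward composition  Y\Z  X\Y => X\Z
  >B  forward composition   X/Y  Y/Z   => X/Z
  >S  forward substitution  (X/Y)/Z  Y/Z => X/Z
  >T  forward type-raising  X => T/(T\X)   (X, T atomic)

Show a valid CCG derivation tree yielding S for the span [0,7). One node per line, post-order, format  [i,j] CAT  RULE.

[0,7] S   <
  [0,2] PP   >
    [0,1] "gave" : PP/(S\N)
    [1,2] "song" : S\N
  [2,7] S\PP   <
    [2,3] "read" : S
    [3,7] (S\PP)\S   >
      [3,4] "no" : ((S\PP)\S)/S
      [4,7] S   >
        [4,6] S/(S\N)   >
          [4,5] "in" : (S/(S\N))/NP
          [5,6] "a" : NP
        [6,7] "ate" : S\N

[0,1] PP/(S\N)  lex  "gave"
[1,2] S\N  lex  "song"
[0,2] PP  >  k=1
[2,3] S  lex  "read"
[3,4] ((S\PP)\S)/S  lex  "no"
[4,5] (S/(S\N))/NP  lex  "in"
[5,6] NP  lex  "a"
[4,6] S/(S\N)  >  k=5
[6,7] S\N  lex  "ate"
[4,7] S  >  k=6
[3,7] (S\PP)\S  >  k=4
[2,7] S\PP  <  k=3
[0,7] S  <  k=2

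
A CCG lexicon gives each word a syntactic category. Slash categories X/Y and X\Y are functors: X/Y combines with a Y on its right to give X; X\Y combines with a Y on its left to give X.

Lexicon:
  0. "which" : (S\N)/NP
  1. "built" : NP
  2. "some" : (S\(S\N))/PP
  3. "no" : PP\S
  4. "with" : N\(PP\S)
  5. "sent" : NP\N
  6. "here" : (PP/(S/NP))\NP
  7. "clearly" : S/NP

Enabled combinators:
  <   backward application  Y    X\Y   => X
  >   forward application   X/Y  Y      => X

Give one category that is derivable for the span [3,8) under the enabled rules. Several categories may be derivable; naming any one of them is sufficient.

[0,8] S   <
  [0,2] S\N   >
    [0,1] "which" : (S\N)/NP
    [1,2] "built" : NP
  [2,8] S\(S\N)   >
    [2,3] "some" : (S\(S\N))/PP
    [3,8] PP   >
      [3,7] PP/(S/NP)   <
        [3,6] NP   <
          [3,5] N   <
            [3,4] "no" : PP\S
            [4,5] "with" : N\(PP\S)
          [5,6] "sent" : NP\N
        [6,7] "here" : (PP/(S/NP))\NP
      [7,8] "clearly" : S/NP

PP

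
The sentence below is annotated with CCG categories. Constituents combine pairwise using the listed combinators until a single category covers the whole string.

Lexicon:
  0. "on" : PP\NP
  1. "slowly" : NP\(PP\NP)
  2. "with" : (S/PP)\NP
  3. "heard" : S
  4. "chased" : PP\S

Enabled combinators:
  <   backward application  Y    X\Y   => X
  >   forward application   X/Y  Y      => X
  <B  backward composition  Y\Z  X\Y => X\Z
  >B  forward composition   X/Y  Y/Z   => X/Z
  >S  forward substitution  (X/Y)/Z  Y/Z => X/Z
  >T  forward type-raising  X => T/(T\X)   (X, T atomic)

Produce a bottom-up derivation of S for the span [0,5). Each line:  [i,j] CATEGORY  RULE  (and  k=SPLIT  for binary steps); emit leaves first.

[0,1] PP\NP  lex  "on"
[1,2] NP\(PP\NP)  lex  "slowly"
[0,2] NP  <  k=1
[2,3] (S/PP)\NP  lex  "with"
[0,3] S/PP  <  k=2
[3,4] S  lex  "heard"
[4,5] PP\S  lex  "chased"
[3,5] PP  <  k=4
[0,5] S  >  k=3

[0,5] S   >
  [0,3] S/PP   <
    [0,2] NP   <
      [0,1] "on" : PP\NP
      [1,2] "slowly" : NP\(PP\NP)
    [2,3] "with" : (S/PP)\NP
  [3,5] PP   <
    [3,4] "heard" : S
    [4,5] "chased" : PP\S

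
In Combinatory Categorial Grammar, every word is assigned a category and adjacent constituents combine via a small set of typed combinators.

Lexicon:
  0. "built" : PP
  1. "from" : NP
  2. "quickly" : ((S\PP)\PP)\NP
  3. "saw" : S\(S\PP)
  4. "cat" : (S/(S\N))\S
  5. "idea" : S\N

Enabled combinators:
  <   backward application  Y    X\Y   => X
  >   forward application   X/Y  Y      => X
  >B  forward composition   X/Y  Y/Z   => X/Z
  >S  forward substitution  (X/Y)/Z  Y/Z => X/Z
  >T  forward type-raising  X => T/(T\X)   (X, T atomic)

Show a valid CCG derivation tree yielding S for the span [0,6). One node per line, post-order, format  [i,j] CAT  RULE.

[0,1] PP  lex  "built"
[1,2] NP  lex  "from"
[2,3] ((S\PP)\PP)\NP  lex  "quickly"
[1,3] (S\PP)\PP  <  k=2
[0,3] S\PP  <  k=1
[3,4] S\(S\PP)  lex  "saw"
[0,4] S  <  k=3
[4,5] (S/(S\N))\S  lex  "cat"
[0,5] S/(S\N)  <  k=4
[5,6] S\N  lex  "idea"
[0,6] S  >  k=5

[0,6] S   >
  [0,5] S/(S\N)   <
    [0,4] S   <
      [0,3] S\PP   <
        [0,1] "built" : PP
        [1,3] (S\PP)\PP   <
          [1,2] "from" : NP
          [2,3] "quickly" : ((S\PP)\PP)\NP
      [3,4] "saw" : S\(S\PP)
    [4,5] "cat" : (S/(S\N))\S
  [5,6] "idea" : S\N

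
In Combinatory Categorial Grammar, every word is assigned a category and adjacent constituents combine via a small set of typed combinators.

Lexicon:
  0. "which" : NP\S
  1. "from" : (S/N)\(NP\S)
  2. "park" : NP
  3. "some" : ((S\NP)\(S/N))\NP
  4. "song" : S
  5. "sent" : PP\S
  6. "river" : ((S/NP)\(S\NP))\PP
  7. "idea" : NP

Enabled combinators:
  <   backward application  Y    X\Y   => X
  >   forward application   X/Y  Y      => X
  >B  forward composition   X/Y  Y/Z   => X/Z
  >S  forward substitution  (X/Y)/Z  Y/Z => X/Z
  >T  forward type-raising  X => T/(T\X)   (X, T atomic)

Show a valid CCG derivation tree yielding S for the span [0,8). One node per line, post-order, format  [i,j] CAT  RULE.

[0,1] NP\S  lex  "which"
[1,2] (S/N)\(NP\S)  lex  "from"
[0,2] S/N  <  k=1
[2,3] NP  lex  "park"
[3,4] ((S\NP)\(S/N))\NP  lex  "some"
[2,4] (S\NP)\(S/N)  <  k=3
[0,4] S\NP  <  k=2
[4,5] S  lex  "song"
[5,6] PP\S  lex  "sent"
[4,6] PP  <  k=5
[6,7] ((S/NP)\(S\NP))\PP  lex  "river"
[4,7] (S/NP)\(S\NP)  <  k=6
[0,7] S/NP  <  k=4
[7,8] NP  lex  "idea"
[0,8] S  >  k=7

[0,8] S   >
  [0,7] S/NP   <
    [0,4] S\NP   <
      [0,2] S/N   <
        [0,1] "which" : NP\S
        [1,2] "from" : (S/N)\(NP\S)
      [2,4] (S\NP)\(S/N)   <
        [2,3] "park" : NP
        [3,4] "some" : ((S\NP)\(S/N))\NP
    [4,7] (S/NP)\(S\NP)   <
      [4,6] PP   <
        [4,5] "song" : S
        [5,6] "sent" : PP\S
      [6,7] "river" : ((S/NP)\(S\NP))\PP
  [7,8] "idea" : NP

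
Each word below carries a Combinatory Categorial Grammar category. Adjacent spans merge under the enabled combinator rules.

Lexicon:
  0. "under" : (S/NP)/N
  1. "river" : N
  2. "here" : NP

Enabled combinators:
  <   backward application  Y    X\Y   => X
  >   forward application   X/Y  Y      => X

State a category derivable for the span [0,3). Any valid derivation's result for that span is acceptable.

S

[0,3] S   >
  [0,2] S/NP   >
    [0,1] "under" : (S/NP)/N
    [1,2] "river" : N
  [2,3] "here" : NP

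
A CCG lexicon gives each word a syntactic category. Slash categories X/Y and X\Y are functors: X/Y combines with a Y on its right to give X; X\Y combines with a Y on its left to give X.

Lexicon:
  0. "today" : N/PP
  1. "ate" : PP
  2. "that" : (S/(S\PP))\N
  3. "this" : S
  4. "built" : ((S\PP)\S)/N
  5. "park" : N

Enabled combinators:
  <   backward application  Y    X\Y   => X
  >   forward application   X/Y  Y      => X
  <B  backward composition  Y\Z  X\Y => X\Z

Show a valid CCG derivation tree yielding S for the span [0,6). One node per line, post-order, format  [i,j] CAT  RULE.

[0,6] S   >
  [0,3] S/(S\PP)   <
    [0,2] N   >
      [0,1] "today" : N/PP
      [1,2] "ate" : PP
    [2,3] "that" : (S/(S\PP))\N
  [3,6] S\PP   <
    [3,4] "this" : S
    [4,6] (S\PP)\S   >
      [4,5] "built" : ((S\PP)\S)/N
      [5,6] "park" : N

[0,1] N/PP  lex  "today"
[1,2] PP  lex  "ate"
[0,2] N  >  k=1
[2,3] (S/(S\PP))\N  lex  "that"
[0,3] S/(S\PP)  <  k=2
[3,4] S  lex  "this"
[4,5] ((S\PP)\S)/N  lex  "built"
[5,6] N  lex  "park"
[4,6] (S\PP)\S  >  k=5
[3,6] S\PP  <  k=4
[0,6] S  >  k=3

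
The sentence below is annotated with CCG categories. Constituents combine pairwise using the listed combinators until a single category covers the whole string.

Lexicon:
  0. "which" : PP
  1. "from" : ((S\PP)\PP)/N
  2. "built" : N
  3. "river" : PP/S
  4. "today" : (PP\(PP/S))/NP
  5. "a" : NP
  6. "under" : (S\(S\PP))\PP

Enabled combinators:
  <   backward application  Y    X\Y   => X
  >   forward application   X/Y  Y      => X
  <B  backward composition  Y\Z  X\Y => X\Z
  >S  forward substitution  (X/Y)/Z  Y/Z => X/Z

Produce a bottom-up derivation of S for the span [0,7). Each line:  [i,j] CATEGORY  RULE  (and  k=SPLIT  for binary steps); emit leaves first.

[0,1] PP  lex  "which"
[1,2] ((S\PP)\PP)/N  lex  "from"
[2,3] N  lex  "built"
[1,3] (S\PP)\PP  >  k=2
[0,3] S\PP  <  k=1
[3,4] PP/S  lex  "river"
[4,5] (PP\(PP/S))/NP  lex  "today"
[5,6] NP  lex  "a"
[4,6] PP\(PP/S)  >  k=5
[3,6] PP  <  k=4
[6,7] (S\(S\PP))\PP  lex  "under"
[3,7] S\(S\PP)  <  k=6
[0,7] S  <  k=3

[0,7] S   <
  [0,3] S\PP   <
    [0,1] "which" : PP
    [1,3] (S\PP)\PP   >
      [1,2] "from" : ((S\PP)\PP)/N
      [2,3] "built" : N
  [3,7] S\(S\PP)   <
    [3,6] PP   <
      [3,4] "river" : PP/S
      [4,6] PP\(PP/S)   >
        [4,5] "today" : (PP\(PP/S))/NP
        [5,6] "a" : NP
    [6,7] "under" : (S\(S\PP))\PP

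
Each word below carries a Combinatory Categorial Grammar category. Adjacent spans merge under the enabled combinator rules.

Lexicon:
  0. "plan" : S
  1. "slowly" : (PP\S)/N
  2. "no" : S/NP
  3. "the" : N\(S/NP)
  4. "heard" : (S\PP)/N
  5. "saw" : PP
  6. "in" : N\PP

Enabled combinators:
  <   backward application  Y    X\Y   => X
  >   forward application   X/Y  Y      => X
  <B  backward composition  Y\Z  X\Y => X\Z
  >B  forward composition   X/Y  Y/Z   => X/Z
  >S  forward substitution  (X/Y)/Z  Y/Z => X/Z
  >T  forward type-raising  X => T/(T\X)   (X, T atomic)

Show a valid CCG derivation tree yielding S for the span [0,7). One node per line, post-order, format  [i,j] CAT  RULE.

[0,7] S   <
  [0,4] PP   <
    [0,1] "plan" : S
    [1,4] PP\S   >
      [1,2] "slowly" : (PP\S)/N
      [2,4] N   <
        [2,3] "no" : S/NP
        [3,4] "the" : N\(S/NP)
  [4,7] S\PP   >
    [4,5] "heard" : (S\PP)/N
    [5,7] N   <
      [5,6] "saw" : PP
      [6,7] "in" : N\PP

[0,1] S  lex  "plan"
[1,2] (PP\S)/N  lex  "slowly"
[2,3] S/NP  lex  "no"
[3,4] N\(S/NP)  lex  "the"
[2,4] N  <  k=3
[1,4] PP\S  >  k=2
[0,4] PP  <  k=1
[4,5] (S\PP)/N  lex  "heard"
[5,6] PP  lex  "saw"
[6,7] N\PP  lex  "in"
[5,7] N  <  k=6
[4,7] S\PP  >  k=5
[0,7] S  <  k=4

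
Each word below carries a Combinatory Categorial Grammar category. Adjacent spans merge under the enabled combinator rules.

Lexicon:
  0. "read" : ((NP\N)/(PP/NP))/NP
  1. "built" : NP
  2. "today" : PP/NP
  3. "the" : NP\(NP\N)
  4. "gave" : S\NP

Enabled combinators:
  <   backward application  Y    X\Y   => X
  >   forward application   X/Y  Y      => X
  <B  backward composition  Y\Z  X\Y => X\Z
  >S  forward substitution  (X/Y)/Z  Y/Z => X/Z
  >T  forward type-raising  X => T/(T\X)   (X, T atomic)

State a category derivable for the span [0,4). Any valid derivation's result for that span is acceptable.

[0,5] S   <
  [0,4] NP   <
    [0,3] NP\N   >
      [0,2] (NP\N)/(PP/NP)   >
        [0,1] "read" : ((NP\N)/(PP/NP))/NP
        [1,2] "built" : NP
      [2,3] "today" : PP/NP
    [3,4] "the" : NP\(NP\N)
  [4,5] "gave" : S\NP

NP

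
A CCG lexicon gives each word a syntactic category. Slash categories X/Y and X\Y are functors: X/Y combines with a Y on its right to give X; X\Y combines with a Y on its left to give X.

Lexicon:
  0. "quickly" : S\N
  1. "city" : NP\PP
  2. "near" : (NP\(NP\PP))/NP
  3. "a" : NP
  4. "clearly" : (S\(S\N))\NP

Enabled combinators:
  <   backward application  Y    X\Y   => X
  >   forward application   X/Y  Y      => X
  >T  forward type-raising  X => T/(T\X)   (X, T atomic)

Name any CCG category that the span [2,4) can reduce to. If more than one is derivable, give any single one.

NP\(NP\PP)

[0,5] S   <
  [0,1] "quickly" : S\N
  [1,5] S\(S\N)   <
    [1,4] NP   <
      [1,2] "city" : NP\PP
      [2,4] NP\(NP\PP)   >
        [2,3] "near" : (NP\(NP\PP))/NP
        [3,4] "a" : NP
    [4,5] "clearly" : (S\(S\N))\NP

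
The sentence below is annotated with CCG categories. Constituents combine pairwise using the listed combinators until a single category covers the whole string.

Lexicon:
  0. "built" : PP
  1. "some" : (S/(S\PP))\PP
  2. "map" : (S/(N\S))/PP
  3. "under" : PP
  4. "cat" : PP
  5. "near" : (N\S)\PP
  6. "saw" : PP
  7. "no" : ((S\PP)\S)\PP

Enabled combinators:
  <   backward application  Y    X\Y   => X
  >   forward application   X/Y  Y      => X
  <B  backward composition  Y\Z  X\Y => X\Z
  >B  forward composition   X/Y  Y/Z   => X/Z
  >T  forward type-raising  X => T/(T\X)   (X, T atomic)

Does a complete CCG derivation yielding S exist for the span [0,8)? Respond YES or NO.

YES

[0,8] S   >
  [0,2] S/(S\PP)   <
    [0,1] "built" : PP
    [1,2] "some" : (S/(S\PP))\PP
  [2,8] S\PP   <
    [2,6] S   >
      [2,4] S/(N\S)   >
        [2,3] "map" : (S/(N\S))/PP
        [3,4] "under" : PP
      [4,6] N\S   <
        [4,5] "cat" : PP
        [5,6] "near" : (N\S)\PP
    [6,8] (S\PP)\S   <
      [6,7] "saw" : PP
      [7,8] "no" : ((S\PP)\S)\PP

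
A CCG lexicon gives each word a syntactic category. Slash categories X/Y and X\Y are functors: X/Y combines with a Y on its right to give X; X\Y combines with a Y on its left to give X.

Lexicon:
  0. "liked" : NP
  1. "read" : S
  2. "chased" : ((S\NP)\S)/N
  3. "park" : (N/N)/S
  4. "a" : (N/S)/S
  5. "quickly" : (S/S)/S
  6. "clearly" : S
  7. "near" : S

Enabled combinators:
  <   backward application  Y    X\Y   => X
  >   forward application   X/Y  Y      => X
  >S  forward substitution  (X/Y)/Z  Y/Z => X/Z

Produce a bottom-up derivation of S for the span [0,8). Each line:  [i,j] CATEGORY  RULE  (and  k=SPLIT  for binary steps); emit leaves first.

[0,1] NP  lex  "liked"
[1,2] S  lex  "read"
[2,3] ((S\NP)\S)/N  lex  "chased"
[3,4] (N/N)/S  lex  "park"
[4,5] (N/S)/S  lex  "a"
[5,6] (S/S)/S  lex  "quickly"
[6,7] S  lex  "clearly"
[5,7] S/S  >  k=6
[4,7] N/S  >S  k=5
[3,7] N/S  >S  k=4
[7,8] S  lex  "near"
[3,8] N  >  k=7
[2,8] (S\NP)\S  >  k=3
[1,8] S\NP  <  k=2
[0,8] S  <  k=1

[0,8] S   <
  [0,1] "liked" : NP
  [1,8] S\NP   <
    [1,2] "read" : S
    [2,8] (S\NP)\S   >
      [2,3] "chased" : ((S\NP)\S)/N
      [3,8] N   >
        [3,7] N/S   >S
          [3,4] "park" : (N/N)/S
          [4,7] N/S   >S
            [4,5] "a" : (N/S)/S
            [5,7] S/S   >
              [5,6] "quickly" : (S/S)/S
              [6,7] "clearly" : S
        [7,8] "near" : S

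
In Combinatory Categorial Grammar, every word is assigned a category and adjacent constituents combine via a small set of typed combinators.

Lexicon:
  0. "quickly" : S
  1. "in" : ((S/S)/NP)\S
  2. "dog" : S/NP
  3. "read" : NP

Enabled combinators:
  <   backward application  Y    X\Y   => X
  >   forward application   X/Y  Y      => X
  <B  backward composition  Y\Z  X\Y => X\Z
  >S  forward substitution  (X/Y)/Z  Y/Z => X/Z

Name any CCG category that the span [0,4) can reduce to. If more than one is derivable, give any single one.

[0,4] S   >
  [0,3] S/NP   >S
    [0,2] (S/S)/NP   <
      [0,1] "quickly" : S
      [1,2] "in" : ((S/S)/NP)\S
    [2,3] "dog" : S/NP
  [3,4] "read" : NP

S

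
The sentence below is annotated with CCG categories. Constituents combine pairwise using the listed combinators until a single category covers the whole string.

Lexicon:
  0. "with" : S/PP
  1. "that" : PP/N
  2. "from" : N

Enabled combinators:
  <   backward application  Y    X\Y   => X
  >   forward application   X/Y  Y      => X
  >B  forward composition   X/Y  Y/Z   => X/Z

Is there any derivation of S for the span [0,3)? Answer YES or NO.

[0,3] S   >
  [0,2] S/N   >B
    [0,1] "with" : S/PP
    [1,2] "that" : PP/N
  [2,3] "from" : N

YES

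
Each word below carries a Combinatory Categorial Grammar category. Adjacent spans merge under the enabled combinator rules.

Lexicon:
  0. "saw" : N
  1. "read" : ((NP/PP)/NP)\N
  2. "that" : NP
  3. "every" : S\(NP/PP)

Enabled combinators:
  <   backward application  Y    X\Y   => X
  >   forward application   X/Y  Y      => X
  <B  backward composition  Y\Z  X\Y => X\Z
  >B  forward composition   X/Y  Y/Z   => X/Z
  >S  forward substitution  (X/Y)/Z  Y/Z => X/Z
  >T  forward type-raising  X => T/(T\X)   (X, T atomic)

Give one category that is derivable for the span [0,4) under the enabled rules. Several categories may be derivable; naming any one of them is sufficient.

[0,4] S   <
  [0,3] NP/PP   >
    [0,2] (NP/PP)/NP   <
      [0,1] "saw" : N
      [1,2] "read" : ((NP/PP)/NP)\N
    [2,3] "that" : NP
  [3,4] "every" : S\(NP/PP)

S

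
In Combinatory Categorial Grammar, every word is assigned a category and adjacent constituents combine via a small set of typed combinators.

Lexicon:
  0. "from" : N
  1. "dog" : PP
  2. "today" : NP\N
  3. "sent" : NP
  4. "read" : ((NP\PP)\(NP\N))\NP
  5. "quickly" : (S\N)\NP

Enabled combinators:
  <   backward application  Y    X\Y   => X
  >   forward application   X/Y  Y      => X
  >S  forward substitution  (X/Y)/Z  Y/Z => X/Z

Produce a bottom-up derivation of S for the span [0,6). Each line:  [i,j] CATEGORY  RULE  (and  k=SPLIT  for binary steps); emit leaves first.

[0,6] S   <
  [0,1] "from" : N
  [1,6] S\N   <
    [1,5] NP   <
      [1,2] "dog" : PP
      [2,5] NP\PP   <
        [2,3] "today" : NP\N
        [3,5] (NP\PP)\(NP\N)   <
          [3,4] "sent" : NP
          [4,5] "read" : ((NP\PP)\(NP\N))\NP
    [5,6] "quickly" : (S\N)\NP

[0,1] N  lex  "from"
[1,2] PP  lex  "dog"
[2,3] NP\N  lex  "today"
[3,4] NP  lex  "sent"
[4,5] ((NP\PP)\(NP\N))\NP  lex  "read"
[3,5] (NP\PP)\(NP\N)  <  k=4
[2,5] NP\PP  <  k=3
[1,5] NP  <  k=2
[5,6] (S\N)\NP  lex  "quickly"
[1,6] S\N  <  k=5
[0,6] S  <  k=1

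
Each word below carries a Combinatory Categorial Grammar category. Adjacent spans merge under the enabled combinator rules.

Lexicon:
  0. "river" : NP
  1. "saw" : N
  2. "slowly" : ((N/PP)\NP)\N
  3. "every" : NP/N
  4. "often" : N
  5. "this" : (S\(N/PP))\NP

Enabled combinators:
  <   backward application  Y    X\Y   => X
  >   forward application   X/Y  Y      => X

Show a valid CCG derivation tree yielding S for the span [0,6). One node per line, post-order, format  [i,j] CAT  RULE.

[0,1] NP  lex  "river"
[1,2] N  lex  "saw"
[2,3] ((N/PP)\NP)\N  lex  "slowly"
[1,3] (N/PP)\NP  <  k=2
[0,3] N/PP  <  k=1
[3,4] NP/N  lex  "every"
[4,5] N  lex  "often"
[3,5] NP  >  k=4
[5,6] (S\(N/PP))\NP  lex  "this"
[3,6] S\(N/PP)  <  k=5
[0,6] S  <  k=3

[0,6] S   <
  [0,3] N/PP   <
    [0,1] "river" : NP
    [1,3] (N/PP)\NP   <
      [1,2] "saw" : N
      [2,3] "slowly" : ((N/PP)\NP)\N
  [3,6] S\(N/PP)   <
    [3,5] NP   >
      [3,4] "every" : NP/N
      [4,5] "often" : N
    [5,6] "this" : (S\(N/PP))\NP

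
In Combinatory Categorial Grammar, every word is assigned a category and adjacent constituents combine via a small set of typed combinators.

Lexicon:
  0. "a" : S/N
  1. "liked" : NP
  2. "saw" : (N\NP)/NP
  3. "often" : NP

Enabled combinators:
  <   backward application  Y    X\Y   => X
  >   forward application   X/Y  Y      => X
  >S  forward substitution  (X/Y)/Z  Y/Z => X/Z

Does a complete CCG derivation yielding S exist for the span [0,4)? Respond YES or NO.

YES

[0,4] S   >
  [0,1] "a" : S/N
  [1,4] N   <
    [1,2] "liked" : NP
    [2,4] N\NP   >
      [2,3] "saw" : (N\NP)/NP
      [3,4] "often" : NP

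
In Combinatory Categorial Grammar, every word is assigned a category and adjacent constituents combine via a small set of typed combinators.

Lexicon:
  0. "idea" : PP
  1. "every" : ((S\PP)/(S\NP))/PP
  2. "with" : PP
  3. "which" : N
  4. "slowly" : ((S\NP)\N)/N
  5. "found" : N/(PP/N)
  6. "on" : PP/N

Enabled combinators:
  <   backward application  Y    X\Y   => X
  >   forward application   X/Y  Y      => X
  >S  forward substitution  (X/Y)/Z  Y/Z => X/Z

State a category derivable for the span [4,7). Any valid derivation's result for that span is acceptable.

[0,7] S   <
  [0,1] "idea" : PP
  [1,7] S\PP   >
    [1,3] (S\PP)/(S\NP)   >
      [1,2] "every" : ((S\PP)/(S\NP))/PP
      [2,3] "with" : PP
    [3,7] S\NP   <
      [3,4] "which" : N
      [4,7] (S\NP)\N   >
        [4,5] "slowly" : ((S\NP)\N)/N
        [5,7] N   >
          [5,6] "found" : N/(PP/N)
          [6,7] "on" : PP/N

(S\NP)\N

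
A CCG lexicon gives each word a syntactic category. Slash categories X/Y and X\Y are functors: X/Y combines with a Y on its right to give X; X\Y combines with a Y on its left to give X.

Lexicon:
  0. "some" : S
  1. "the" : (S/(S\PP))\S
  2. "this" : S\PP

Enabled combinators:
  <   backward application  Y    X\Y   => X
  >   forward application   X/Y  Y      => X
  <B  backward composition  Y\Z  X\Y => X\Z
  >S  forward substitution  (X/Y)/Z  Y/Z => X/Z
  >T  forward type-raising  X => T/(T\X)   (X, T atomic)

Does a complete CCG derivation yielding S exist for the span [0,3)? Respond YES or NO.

[0,3] S   >
  [0,2] S/(S\PP)   <
    [0,1] "some" : S
    [1,2] "the" : (S/(S\PP))\S
  [2,3] "this" : S\PP

YES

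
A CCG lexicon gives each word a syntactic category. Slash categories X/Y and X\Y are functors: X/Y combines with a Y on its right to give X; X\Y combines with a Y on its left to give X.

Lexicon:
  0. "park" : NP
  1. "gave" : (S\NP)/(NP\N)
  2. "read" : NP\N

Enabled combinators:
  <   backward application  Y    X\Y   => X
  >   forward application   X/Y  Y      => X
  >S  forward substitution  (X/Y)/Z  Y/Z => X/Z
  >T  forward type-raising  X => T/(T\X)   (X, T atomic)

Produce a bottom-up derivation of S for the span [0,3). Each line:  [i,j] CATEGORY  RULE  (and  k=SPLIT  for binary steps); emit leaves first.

[0,1] NP  lex  "park"
[1,2] (S\NP)/(NP\N)  lex  "gave"
[2,3] NP\N  lex  "read"
[1,3] S\NP  >  k=2
[0,3] S  <  k=1

[0,3] S   <
  [0,1] "park" : NP
  [1,3] S\NP   >
    [1,2] "gave" : (S\NP)/(NP\N)
    [2,3] "read" : NP\N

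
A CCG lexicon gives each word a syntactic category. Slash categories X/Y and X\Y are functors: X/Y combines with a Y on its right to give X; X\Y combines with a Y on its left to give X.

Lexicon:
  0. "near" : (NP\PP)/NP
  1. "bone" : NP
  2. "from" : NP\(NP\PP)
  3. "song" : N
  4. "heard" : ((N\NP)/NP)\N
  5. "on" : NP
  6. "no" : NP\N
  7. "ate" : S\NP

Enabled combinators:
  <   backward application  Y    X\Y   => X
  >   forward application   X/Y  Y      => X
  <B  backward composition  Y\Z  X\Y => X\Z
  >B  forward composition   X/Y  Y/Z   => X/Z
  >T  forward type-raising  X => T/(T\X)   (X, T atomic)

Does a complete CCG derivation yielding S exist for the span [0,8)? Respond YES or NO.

[0,8] S   <
  [0,3] NP   <
    [0,2] NP\PP   >
      [0,1] "near" : (NP\PP)/NP
      [1,2] "bone" : NP
    [2,3] "from" : NP\(NP\PP)
  [3,8] S\NP   <B
    [3,7] NP\NP   <B
      [3,6] N\NP   >
        [3,5] (N\NP)/NP   <
          [3,4] "song" : N
          [4,5] "heard" : ((N\NP)/NP)\N
        [5,6] "on" : NP
      [6,7] "no" : NP\N
    [7,8] "ate" : S\NP

YES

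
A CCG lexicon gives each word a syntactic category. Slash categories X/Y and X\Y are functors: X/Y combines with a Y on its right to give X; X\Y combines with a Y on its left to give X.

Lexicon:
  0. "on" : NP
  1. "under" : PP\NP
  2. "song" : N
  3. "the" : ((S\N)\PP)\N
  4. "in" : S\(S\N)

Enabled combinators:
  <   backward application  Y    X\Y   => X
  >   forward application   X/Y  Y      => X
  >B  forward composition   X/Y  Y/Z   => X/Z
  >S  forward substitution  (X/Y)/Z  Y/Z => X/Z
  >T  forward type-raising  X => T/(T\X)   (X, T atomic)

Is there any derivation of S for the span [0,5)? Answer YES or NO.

YES

[0,5] S   <
  [0,4] S\N   <
    [0,2] PP   >
      [0,1] PP/(PP\NP)   >T
        [0,1] "on" : NP
      [1,2] "under" : PP\NP
    [2,4] (S\N)\PP   <
      [2,3] "song" : N
      [3,4] "the" : ((S\N)\PP)\N
  [4,5] "in" : S\(S\N)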